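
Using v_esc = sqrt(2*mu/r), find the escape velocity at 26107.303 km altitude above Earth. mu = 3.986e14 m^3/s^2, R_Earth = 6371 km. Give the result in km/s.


r = 6371.0 + 26107.303 = 32478.3030 km = 3.2478303e+07 m
v_esc = sqrt(2*mu/r) = sqrt(2*3.986e14 / 3.2478303e+07)
v_esc = 4954.3534 m/s = 4.9544 km/s

4.9544 km/s


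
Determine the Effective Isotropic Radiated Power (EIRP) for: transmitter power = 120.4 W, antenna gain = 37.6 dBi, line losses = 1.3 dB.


Pt = 120.4 W = 20.8063 dBW
EIRP = Pt_dBW + Gt - losses = 20.8063 + 37.6 - 1.3 = 57.1063 dBW

57.1063 dBW


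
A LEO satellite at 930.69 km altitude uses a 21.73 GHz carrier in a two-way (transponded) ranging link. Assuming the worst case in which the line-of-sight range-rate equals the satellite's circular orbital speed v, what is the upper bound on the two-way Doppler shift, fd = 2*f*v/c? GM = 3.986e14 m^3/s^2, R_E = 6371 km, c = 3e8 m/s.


r = 7.30169e+06 m
v = sqrt(mu/r) = 7388.5115 m/s (worst-case radial velocity)
f = 21.73 GHz = 2.173e+10 Hz
fd = 2*f*v/c = 2*2.173e+10*7388.5115/3.0e+08
fd = 1.070349e+06 Hz

1.0703e+06 Hz


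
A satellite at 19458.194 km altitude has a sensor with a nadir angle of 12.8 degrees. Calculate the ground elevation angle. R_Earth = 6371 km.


r = R_E + alt = 25829.1940 km
Law of sines in the satellite / Earth-center / ground-point triangle:
  sin(nadir)/R_E = sin(90 + el)/r  =>  cos(el) = (r/R_E)*sin(nadir)
cos(el) = (25829.1940 / 6371.0000) * sin(12.8 deg) = 0.8981979
el = arccos(0.8981979) = 26.0778 deg
(Earth-central angle = 90 - nadir - el = 51.1222 deg)

26.0778 degrees


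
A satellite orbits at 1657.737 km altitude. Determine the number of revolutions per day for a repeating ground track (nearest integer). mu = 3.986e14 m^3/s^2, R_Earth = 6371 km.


r = 8.028737e+06 m
T = 2*pi*sqrt(r^3/mu) = 7159.4897 s = 119.3248 min
revs/day = 1440 / 119.3248 = 12.0679
Rounded: 12 revolutions per day

12 revolutions per day


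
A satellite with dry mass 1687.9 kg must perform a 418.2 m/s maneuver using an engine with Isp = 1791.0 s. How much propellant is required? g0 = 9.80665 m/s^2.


ve = Isp * g0 = 1791.0 * 9.80665 = 17563.710150 m/s
mass ratio = exp(dv/ve) = exp(418.2/17563.710150) = 1.02409619
m_prop = m_dry * (mr - 1) = 1687.9 * (1.02409619 - 1)
m_prop = 40.6720 kg

40.6720 kg


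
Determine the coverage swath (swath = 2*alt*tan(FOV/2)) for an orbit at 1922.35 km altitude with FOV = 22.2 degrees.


FOV = 22.2 deg = 0.3874631 rad
swath = 2 * alt * tan(FOV/2) = 2 * 1922.35 * tan(0.1937315)
swath = 2 * 1922.35 * 0.1961922
swath = 754.3002 km

754.3002 km


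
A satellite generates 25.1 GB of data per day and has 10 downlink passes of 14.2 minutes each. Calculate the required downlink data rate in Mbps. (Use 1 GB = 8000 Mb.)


total contact time = 10 * 14.2 * 60 = 8520.0000 s
data = 25.1 GB = 200800.0000 Mb
rate = 200800.0000 / 8520.0000 = 23.5681 Mbps

23.5681 Mbps


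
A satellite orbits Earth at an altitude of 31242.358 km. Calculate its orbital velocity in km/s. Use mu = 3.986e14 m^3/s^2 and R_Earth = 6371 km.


r = R_E + alt = 6371.0 + 31242.358 = 37613.3580 km = 3.7613358e+07 m
v = sqrt(mu/r) = sqrt(3.986e14 / 3.7613358e+07) = 3255.3493 m/s = 3.2553 km/s

3.2553 km/s


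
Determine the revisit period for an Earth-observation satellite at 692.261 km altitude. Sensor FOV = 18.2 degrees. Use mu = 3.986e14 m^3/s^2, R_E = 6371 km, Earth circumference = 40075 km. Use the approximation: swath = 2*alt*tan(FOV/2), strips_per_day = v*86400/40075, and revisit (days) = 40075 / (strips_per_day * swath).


swath = 2*692.261*tan(0.158825) = 221.7645 km
v = sqrt(mu/r) = 7512.1806 m/s = 7.5122 km/s
strips/day = v*86400/40075 = 7.5122*86400/40075 = 16.1959
coverage/day = strips * swath = 16.1959 * 221.7645 = 3591.6850 km
revisit = 40075 / 3591.6850 = 11.1577 days

11.1577 days


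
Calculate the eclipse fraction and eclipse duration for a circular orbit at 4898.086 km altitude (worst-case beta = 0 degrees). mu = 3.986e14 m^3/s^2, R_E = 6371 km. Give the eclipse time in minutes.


r = 11269.0860 km
T = 198.4235 min
Eclipse fraction = arcsin(R_E/r)/pi = arcsin(6371.0000/11269.0860)/pi
= arcsin(0.565352)/pi = 0.1912596
Eclipse duration = 0.1912596 * 198.4235 = 37.9504 min

37.9504 minutes


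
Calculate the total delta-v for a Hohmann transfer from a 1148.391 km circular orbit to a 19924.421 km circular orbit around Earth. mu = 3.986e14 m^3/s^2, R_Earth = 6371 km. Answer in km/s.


r1 = 7519.3910 km = 7.519391e+06 m
r2 = 26295.4210 km = 2.6295421e+07 m
dv1 = sqrt(mu/r1)*(sqrt(2*r2/(r1+r2)) - 1) = 1799.0844 m/s
dv2 = sqrt(mu/r2)*(1 - sqrt(2*r1/(r1+r2))) = 1296.9373 m/s
total dv = |dv1| + |dv2| = 1799.0844 + 1296.9373 = 3096.0217 m/s = 3.0960 km/s

3.0960 km/s


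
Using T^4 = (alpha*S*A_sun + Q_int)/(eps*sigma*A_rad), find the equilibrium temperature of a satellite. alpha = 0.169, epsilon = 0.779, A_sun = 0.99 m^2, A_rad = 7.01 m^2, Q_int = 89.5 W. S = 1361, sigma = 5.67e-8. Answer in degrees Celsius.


Numerator = alpha*S*A_sun + Q_int = 0.169*1361*0.99 + 89.5 = 317.2089 W
Denominator = eps*sigma*A_rad = 0.779*5.67e-8*7.01 = 3.0962679e-07 W/K^4
T^4 = 1.0244879e+09 K^4
T = 178.9067 K = -94.2433 C

-94.2433 degrees Celsius


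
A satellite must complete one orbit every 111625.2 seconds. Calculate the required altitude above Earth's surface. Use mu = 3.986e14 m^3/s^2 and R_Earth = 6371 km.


T = 111625.2 s
r = (mu*T^2/(4*pi^2))^(1/3) = (3.986e14 * 111625.2^2 / (4*pi^2))^(1/3)
r = 5.0107264e+07 m = 50107.2636 km
alt = r - R_E = 50107.2636 - 6371 = 43736.2636 km

43736.2636 km


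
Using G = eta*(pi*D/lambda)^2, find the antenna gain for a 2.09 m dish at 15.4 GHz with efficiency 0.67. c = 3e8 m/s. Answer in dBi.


lambda = c/f = 3e8 / 1.54e+10 = 0.01948052 m
G = eta*(pi*D/lambda)^2 = 0.67*(pi*2.09/0.01948052)^2
G = 76114.2641 (linear)
G = 10*log10(76114.2641) = 48.8147 dBi

48.8147 dBi


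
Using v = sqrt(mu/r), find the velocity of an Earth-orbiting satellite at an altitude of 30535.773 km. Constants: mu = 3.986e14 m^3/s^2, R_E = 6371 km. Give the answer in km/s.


r = R_E + alt = 6371.0 + 30535.773 = 36906.7730 km = 3.6906773e+07 m
v = sqrt(mu/r) = sqrt(3.986e14 / 3.6906773e+07) = 3286.3636 m/s = 3.2864 km/s

3.2864 km/s


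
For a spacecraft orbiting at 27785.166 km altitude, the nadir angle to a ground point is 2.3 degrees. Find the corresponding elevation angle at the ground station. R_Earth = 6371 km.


r = R_E + alt = 34156.1660 km
Law of sines in the satellite / Earth-center / ground-point triangle:
  sin(nadir)/R_E = sin(90 + el)/r  =>  cos(el) = (r/R_E)*sin(nadir)
cos(el) = (34156.1660 / 6371.0000) * sin(2.3 deg) = 0.2151543
el = arccos(0.2151543) = 77.5754 deg
(Earth-central angle = 90 - nadir - el = 10.1246 deg)

77.5754 degrees


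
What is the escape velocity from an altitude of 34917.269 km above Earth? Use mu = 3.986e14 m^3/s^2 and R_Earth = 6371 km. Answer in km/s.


r = 6371.0 + 34917.269 = 41288.2690 km = 4.1288269e+07 m
v_esc = sqrt(2*mu/r) = sqrt(2*3.986e14 / 4.1288269e+07)
v_esc = 4394.1038 m/s = 4.3941 km/s

4.3941 km/s


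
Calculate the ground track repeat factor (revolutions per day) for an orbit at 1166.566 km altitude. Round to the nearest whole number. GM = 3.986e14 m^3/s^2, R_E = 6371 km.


r = 7.537566e+06 m
T = 2*pi*sqrt(r^3/mu) = 6512.6526 s = 108.5442 min
revs/day = 1440 / 108.5442 = 13.2665
Rounded: 13 revolutions per day

13 revolutions per day


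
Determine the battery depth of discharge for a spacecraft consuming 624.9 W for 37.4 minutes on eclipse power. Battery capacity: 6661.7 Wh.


E_used = P * t / 60 = 624.9 * 37.4 / 60 = 389.5210 Wh
DOD = E_used / E_total * 100 = 389.5210 / 6661.7 * 100
DOD = 5.8472 %

5.8472 %


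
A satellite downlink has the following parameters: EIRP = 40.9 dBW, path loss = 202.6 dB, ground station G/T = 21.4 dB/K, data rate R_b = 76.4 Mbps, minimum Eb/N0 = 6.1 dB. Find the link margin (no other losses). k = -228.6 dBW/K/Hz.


C/N0 = EIRP - FSPL + G/T - k = 40.9 - 202.6 + 21.4 - (-228.6)
C/N0 = 88.3000 dB-Hz
R_b = 76.4 Mbps = 7.64e+07 bps -> 10*log10(R_b) = 78.8309 dB-Hz
Eb/N0 = C/N0 - 10*log10(R_b) = 88.3000 - 78.8309 = 9.4691 dB
Margin = Eb/N0 - Eb/N0_req = 9.4691 - 6.1 = 3.3691 dB (link closes)

3.3691 dB


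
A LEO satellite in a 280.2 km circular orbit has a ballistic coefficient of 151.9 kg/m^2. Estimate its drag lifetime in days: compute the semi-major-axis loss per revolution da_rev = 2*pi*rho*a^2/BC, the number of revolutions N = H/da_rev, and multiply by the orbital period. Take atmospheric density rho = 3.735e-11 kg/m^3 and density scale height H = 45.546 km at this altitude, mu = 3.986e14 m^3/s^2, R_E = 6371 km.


a = R_E + alt = 6651.2000 km = 6.6512e+06 m
da_rev = 2*pi*rho*a^2/BC = 2*pi*3.735e-11*(6.6512e+06)^2/151.9 = 68.345939 m per revolution
N = H/da_rev = 45546.0000 m / 68.345939 m = 666.4039 revolutions
P = 2*pi*sqrt(a^3/mu) = 5398.3524 s
lifetime = N*P = 666.4039 * 5398.3524 = 3.5974831e+06 s = 41.6375 days

41.6375 days


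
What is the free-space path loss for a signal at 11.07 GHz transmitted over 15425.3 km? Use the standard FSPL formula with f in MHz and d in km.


f = 11.07 GHz = 11070.0000 MHz
d = 15425.3 km
FSPL = 32.44 + 20*log10(11070.0000) + 20*log10(15425.3)
FSPL = 32.44 + 80.8830 + 83.7647
FSPL = 197.0876 dB

197.0876 dB


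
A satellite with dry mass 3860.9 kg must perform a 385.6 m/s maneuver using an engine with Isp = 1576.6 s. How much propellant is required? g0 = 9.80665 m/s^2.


ve = Isp * g0 = 1576.6 * 9.80665 = 15461.164390 m/s
mass ratio = exp(dv/ve) = exp(385.6/15461.164390) = 1.02525351
m_prop = m_dry * (mr - 1) = 3860.9 * (1.02525351 - 1)
m_prop = 97.5013 kg

97.5013 kg


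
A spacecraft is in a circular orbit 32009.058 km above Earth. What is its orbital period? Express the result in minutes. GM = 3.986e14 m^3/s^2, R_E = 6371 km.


r = 38380.0580 km = 3.8380058e+07 m
T = 2*pi*sqrt(r^3/mu) = 2*pi*sqrt(5.6534933e+22 / 3.986e14)
T = 74828.9517 s = 1247.1492 min

1247.1492 minutes


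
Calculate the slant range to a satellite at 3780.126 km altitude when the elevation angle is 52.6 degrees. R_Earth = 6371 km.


h = 3780.126 km, el = 52.6 deg
d = -R_E*sin(el) + sqrt((R_E*sin(el))^2 + 2*R_E*h + h^2)
d = -6371.0000*sin(0.9180432) + sqrt((6371.0000*0.7944146)^2 + 2*6371.0000*3780.126 + 3780.126^2)
d = 4323.4326 km

4323.4326 km


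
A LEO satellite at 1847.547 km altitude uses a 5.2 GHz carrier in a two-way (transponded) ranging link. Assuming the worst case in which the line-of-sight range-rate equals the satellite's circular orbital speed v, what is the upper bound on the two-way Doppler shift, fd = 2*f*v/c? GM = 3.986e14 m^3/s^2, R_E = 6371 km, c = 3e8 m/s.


r = 8.218547e+06 m
v = sqrt(mu/r) = 6964.1982 m/s (worst-case radial velocity)
f = 5.2 GHz = 5.2e+09 Hz
fd = 2*f*v/c = 2*5.2e+09*6964.1982/3.0e+08
fd = 241425.5393 Hz

241425.5393 Hz


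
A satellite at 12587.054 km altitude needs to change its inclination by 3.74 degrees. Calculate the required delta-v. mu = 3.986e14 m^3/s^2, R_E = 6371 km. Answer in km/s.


r = 18958.0540 km = 1.8958054e+07 m
V = sqrt(mu/r) = 4585.3424 m/s
di = 3.74 deg = 0.06527531 rad
dV = 2*V*sin(di/2) = 2*4585.3424*sin(0.03263766)
dV = 299.2565 m/s = 0.2992565 km/s

0.2993 km/s


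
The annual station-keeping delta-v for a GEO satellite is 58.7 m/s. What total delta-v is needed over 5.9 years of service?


dV = rate * years = 58.7 * 5.9
dV = 346.3300 m/s

346.3300 m/s


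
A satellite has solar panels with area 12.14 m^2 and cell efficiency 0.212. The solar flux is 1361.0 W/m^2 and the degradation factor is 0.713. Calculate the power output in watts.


P = area * eta * S * degradation
P = 12.14 * 0.212 * 1361.0 * 0.713
P = 2497.4811 W

2497.4811 W


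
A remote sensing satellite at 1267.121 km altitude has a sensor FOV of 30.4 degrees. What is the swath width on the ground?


FOV = 30.4 deg = 0.5305801 rad
swath = 2 * alt * tan(FOV/2) = 2 * 1267.121 * tan(0.26529)
swath = 2 * 1267.121 * 0.271694
swath = 688.5383 km

688.5383 km


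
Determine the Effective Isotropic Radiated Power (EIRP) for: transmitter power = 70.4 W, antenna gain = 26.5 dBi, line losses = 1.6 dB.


Pt = 70.4 W = 18.4757 dBW
EIRP = Pt_dBW + Gt - losses = 18.4757 + 26.5 - 1.6 = 43.3757 dBW

43.3757 dBW


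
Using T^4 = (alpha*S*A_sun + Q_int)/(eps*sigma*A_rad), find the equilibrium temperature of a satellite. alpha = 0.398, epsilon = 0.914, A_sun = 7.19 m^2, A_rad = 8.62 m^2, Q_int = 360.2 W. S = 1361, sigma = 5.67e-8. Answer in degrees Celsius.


Numerator = alpha*S*A_sun + Q_int = 0.398*1361*7.19 + 360.2 = 4254.8648 W
Denominator = eps*sigma*A_rad = 0.914*5.67e-8*8.62 = 4.4672116e-07 W/K^4
T^4 = 9.5246548e+09 K^4
T = 312.4009 K = 39.2509 C

39.2509 degrees Celsius


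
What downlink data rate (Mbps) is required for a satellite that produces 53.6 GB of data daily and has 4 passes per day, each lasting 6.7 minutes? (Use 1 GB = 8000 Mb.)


total contact time = 4 * 6.7 * 60 = 1608.0000 s
data = 53.6 GB = 428800.0000 Mb
rate = 428800.0000 / 1608.0000 = 266.6667 Mbps

266.6667 Mbps


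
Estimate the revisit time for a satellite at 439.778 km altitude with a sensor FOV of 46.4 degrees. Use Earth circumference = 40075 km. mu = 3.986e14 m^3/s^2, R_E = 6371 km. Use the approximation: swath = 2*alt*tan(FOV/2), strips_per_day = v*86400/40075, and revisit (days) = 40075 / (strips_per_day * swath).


swath = 2*439.778*tan(0.4049164) = 376.9782 km
v = sqrt(mu/r) = 7650.1559 m/s = 7.6502 km/s
strips/day = v*86400/40075 = 7.6502*86400/40075 = 16.4934
coverage/day = strips * swath = 16.4934 * 376.9782 = 6217.6563 km
revisit = 40075 / 6217.6563 = 6.4454 days

6.4454 days


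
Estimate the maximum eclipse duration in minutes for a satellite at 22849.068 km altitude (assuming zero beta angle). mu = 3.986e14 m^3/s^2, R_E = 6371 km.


r = 29220.0680 km
T = 828.4796 min
Eclipse fraction = arcsin(R_E/r)/pi = arcsin(6371.0000/29220.0680)/pi
= arcsin(0.2180351)/pi = 0.06996472
Eclipse duration = 0.06996472 * 828.4796 = 57.9643 min

57.9643 minutes


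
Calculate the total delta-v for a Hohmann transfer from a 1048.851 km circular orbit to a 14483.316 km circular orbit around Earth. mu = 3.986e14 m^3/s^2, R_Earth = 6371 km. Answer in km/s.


r1 = 7419.8510 km = 7.419851e+06 m
r2 = 20854.3160 km = 2.0854316e+07 m
dv1 = sqrt(mu/r1)*(sqrt(2*r2/(r1+r2)) - 1) = 1572.5869 m/s
dv2 = sqrt(mu/r2)*(1 - sqrt(2*r1/(r1+r2))) = 1204.6107 m/s
total dv = |dv1| + |dv2| = 1572.5869 + 1204.6107 = 2777.1977 m/s = 2.7772 km/s

2.7772 km/s


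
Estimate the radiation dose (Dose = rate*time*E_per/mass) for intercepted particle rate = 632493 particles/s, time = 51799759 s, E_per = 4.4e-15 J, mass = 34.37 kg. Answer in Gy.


Total energy deposited = rate * time * E_per
  = 632493 * 51799759 * 4.4e-15 = 0.1441571 J
Dose = E_total / mass = 0.1441571 / 34.37
Dose = 0.004194272 Gy

0.0042 Gy


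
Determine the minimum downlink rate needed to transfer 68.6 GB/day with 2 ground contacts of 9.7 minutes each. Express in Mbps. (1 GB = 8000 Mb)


total contact time = 2 * 9.7 * 60 = 1164.0000 s
data = 68.6 GB = 548800.0000 Mb
rate = 548800.0000 / 1164.0000 = 471.4777 Mbps

471.4777 Mbps


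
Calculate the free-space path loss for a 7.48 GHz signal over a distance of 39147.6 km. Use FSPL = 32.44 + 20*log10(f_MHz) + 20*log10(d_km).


f = 7.48 GHz = 7480.0000 MHz
d = 39147.6 km
FSPL = 32.44 + 20*log10(7480.0000) + 20*log10(39147.6)
FSPL = 32.44 + 77.4780 + 91.8541
FSPL = 201.7721 dB

201.7721 dB


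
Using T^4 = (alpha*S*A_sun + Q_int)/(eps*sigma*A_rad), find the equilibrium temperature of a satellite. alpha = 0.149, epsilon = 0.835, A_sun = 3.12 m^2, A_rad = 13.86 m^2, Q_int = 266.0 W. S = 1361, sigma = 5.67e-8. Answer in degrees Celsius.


Numerator = alpha*S*A_sun + Q_int = 0.149*1361*3.12 + 266.0 = 898.7017 W
Denominator = eps*sigma*A_rad = 0.835*5.67e-8*13.86 = 6.5619477e-07 W/K^4
T^4 = 1.3695654e+09 K^4
T = 192.3737 K = -80.7763 C

-80.7763 degrees Celsius


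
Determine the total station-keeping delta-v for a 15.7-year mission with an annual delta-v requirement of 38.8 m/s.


dV = rate * years = 38.8 * 15.7
dV = 609.1600 m/s

609.1600 m/s


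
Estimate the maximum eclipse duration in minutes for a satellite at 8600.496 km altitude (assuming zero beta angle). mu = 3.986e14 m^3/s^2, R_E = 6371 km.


r = 14971.4960 km
T = 303.8490 min
Eclipse fraction = arcsin(R_E/r)/pi = arcsin(6371.0000/14971.4960)/pi
= arcsin(0.425542)/pi = 0.1399165
Eclipse duration = 0.1399165 * 303.8490 = 42.5135 min

42.5135 minutes


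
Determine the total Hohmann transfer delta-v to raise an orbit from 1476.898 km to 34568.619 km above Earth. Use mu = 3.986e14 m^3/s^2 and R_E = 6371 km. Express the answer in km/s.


r1 = 7847.8980 km = 7.847898e+06 m
r2 = 40939.6190 km = 4.0939619e+07 m
dv1 = sqrt(mu/r1)*(sqrt(2*r2/(r1+r2)) - 1) = 2105.8531 m/s
dv2 = sqrt(mu/r2)*(1 - sqrt(2*r1/(r1+r2))) = 1350.4626 m/s
total dv = |dv1| + |dv2| = 2105.8531 + 1350.4626 = 3456.3157 m/s = 3.4563 km/s

3.4563 km/s


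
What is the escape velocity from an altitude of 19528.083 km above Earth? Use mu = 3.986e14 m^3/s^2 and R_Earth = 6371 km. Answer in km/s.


r = 6371.0 + 19528.083 = 25899.0830 km = 2.5899083e+07 m
v_esc = sqrt(2*mu/r) = sqrt(2*3.986e14 / 2.5899083e+07)
v_esc = 5548.0639 m/s = 5.5481 km/s

5.5481 km/s


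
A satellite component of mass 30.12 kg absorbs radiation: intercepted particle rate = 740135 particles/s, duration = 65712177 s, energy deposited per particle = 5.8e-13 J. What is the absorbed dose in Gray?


Total energy deposited = rate * time * E_per
  = 740135 * 65712177 * 5.8e-13 = 28.2088 J
Dose = E_total / mass = 28.2088 / 30.12
Dose = 0.9365475 Gy

0.9365 Gy


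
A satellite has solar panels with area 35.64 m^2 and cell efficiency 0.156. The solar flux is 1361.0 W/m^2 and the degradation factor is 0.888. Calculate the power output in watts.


P = area * eta * S * degradation
P = 35.64 * 0.156 * 1361.0 * 0.888
P = 6719.4447 W

6719.4447 W


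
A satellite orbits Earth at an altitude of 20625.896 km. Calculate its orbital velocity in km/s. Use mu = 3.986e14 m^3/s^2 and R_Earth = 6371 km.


r = R_E + alt = 6371.0 + 20625.896 = 26996.8960 km = 2.6996896e+07 m
v = sqrt(mu/r) = sqrt(3.986e14 / 2.6996896e+07) = 3842.4810 m/s = 3.8425 km/s

3.8425 km/s


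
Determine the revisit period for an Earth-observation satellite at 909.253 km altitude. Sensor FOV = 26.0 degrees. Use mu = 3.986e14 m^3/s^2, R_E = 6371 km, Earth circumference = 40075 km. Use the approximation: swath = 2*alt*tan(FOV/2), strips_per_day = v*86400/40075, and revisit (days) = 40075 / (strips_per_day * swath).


swath = 2*909.253*tan(0.2268928) = 419.8352 km
v = sqrt(mu/r) = 7399.3814 m/s = 7.3994 km/s
strips/day = v*86400/40075 = 7.3994*86400/40075 = 15.9528
coverage/day = strips * swath = 15.9528 * 419.8352 = 6697.5268 km
revisit = 40075 / 6697.5268 = 5.9836 days

5.9836 days


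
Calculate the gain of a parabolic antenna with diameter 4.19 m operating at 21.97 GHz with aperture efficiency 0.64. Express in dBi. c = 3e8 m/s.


lambda = c/f = 3e8 / 2.197e+10 = 0.01365498 m
G = eta*(pi*D/lambda)^2 = 0.64*(pi*4.19/0.01365498)^2
G = 594737.5640 (linear)
G = 10*log10(594737.5640) = 57.7433 dBi

57.7433 dBi


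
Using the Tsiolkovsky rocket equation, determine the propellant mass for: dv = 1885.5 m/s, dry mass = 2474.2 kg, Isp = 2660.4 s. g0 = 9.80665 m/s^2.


ve = Isp * g0 = 2660.4 * 9.80665 = 26089.611660 m/s
mass ratio = exp(dv/ve) = exp(1885.5/26089.611660) = 1.07494570
m_prop = m_dry * (mr - 1) = 2474.2 * (1.07494570 - 1)
m_prop = 185.4306 kg

185.4306 kg


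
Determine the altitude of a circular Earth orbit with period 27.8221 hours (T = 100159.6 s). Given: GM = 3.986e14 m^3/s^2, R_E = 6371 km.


T = 100159.6 s
r = (mu*T^2/(4*pi^2))^(1/3) = (3.986e14 * 100159.6^2 / (4*pi^2))^(1/3)
r = 4.6614487e+07 m = 46614.4868 km
alt = r - R_E = 46614.4868 - 6371 = 40243.4868 km

40243.4868 km


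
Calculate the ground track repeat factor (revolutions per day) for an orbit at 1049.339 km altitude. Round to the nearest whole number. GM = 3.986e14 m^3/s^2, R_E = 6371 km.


r = 7.420339e+06 m
T = 2*pi*sqrt(r^3/mu) = 6361.3141 s = 106.0219 min
revs/day = 1440 / 106.0219 = 13.5821
Rounded: 14 revolutions per day

14 revolutions per day


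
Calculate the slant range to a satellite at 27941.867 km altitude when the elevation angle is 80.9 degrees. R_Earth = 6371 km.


h = 27941.867 km, el = 80.9 deg
d = -R_E*sin(el) + sqrt((R_E*sin(el))^2 + 2*R_E*h + h^2)
d = -6371.0000*sin(1.4120) + sqrt((6371.0000*0.9874138)^2 + 2*6371.0000*27941.867 + 27941.867^2)
d = 28007.2556 km

28007.2556 km


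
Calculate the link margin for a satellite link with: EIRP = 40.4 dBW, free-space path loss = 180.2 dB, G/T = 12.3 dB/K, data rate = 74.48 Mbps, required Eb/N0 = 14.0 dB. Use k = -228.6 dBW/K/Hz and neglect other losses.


C/N0 = EIRP - FSPL + G/T - k = 40.4 - 180.2 + 12.3 - (-228.6)
C/N0 = 101.1000 dB-Hz
R_b = 74.48 Mbps = 7.448e+07 bps -> 10*log10(R_b) = 78.7204 dB-Hz
Eb/N0 = C/N0 - 10*log10(R_b) = 101.1000 - 78.7204 = 22.3796 dB
Margin = Eb/N0 - Eb/N0_req = 22.3796 - 14.0 = 8.3796 dB (link closes)

8.3796 dB


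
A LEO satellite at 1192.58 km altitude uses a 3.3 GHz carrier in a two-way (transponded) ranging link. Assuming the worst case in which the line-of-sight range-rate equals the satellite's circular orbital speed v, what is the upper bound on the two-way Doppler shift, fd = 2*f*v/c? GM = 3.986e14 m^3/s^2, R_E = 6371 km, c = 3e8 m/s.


r = 7.56358e+06 m
v = sqrt(mu/r) = 7259.4705 m/s (worst-case radial velocity)
f = 3.3 GHz = 3.3e+09 Hz
fd = 2*f*v/c = 2*3.3e+09*7259.4705/3.0e+08
fd = 159708.3510 Hz

159708.3510 Hz


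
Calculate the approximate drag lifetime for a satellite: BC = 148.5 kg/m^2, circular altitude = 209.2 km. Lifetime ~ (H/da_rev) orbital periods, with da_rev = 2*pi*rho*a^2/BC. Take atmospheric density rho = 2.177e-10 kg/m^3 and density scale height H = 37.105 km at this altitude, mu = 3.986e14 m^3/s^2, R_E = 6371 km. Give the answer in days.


a = R_E + alt = 6580.2000 km = 6.5802e+06 m
da_rev = 2*pi*rho*a^2/BC = 2*pi*2.177e-10*(6.5802e+06)^2/148.5 = 398.832032 m per revolution
N = H/da_rev = 37105.0000 m / 398.832032 m = 93.0342 revolutions
P = 2*pi*sqrt(a^3/mu) = 5312.1443 s
lifetime = N*P = 93.0342 * 5312.1443 = 494210.8394 s = 5.7200 days

5.7200 days


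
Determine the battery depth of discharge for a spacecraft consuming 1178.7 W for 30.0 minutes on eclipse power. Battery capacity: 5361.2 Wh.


E_used = P * t / 60 = 1178.7 * 30.0 / 60 = 589.3500 Wh
DOD = E_used / E_total * 100 = 589.3500 / 5361.2 * 100
DOD = 10.9929 %

10.9929 %


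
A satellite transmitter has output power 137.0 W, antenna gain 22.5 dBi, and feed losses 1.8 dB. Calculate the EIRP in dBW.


Pt = 137.0 W = 21.3672 dBW
EIRP = Pt_dBW + Gt - losses = 21.3672 + 22.5 - 1.8 = 42.0672 dBW

42.0672 dBW


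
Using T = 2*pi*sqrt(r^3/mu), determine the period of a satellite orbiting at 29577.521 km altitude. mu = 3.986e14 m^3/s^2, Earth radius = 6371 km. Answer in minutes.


r = 35948.5210 km = 3.5948521e+07 m
T = 2*pi*sqrt(r^3/mu) = 2*pi*sqrt(4.6456136e+22 / 3.986e14)
T = 67831.7095 s = 1130.5285 min

1130.5285 minutes


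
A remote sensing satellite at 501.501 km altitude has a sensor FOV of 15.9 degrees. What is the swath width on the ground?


FOV = 15.9 deg = 0.2775074 rad
swath = 2 * alt * tan(FOV/2) = 2 * 501.501 * tan(0.1387537)
swath = 2 * 501.501 * 0.139651
swath = 140.0703 km

140.0703 km


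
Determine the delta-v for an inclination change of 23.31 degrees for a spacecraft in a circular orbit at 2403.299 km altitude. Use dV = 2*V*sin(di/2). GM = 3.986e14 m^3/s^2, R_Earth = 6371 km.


r = 8774.2990 km = 8.774299e+06 m
V = sqrt(mu/r) = 6740.0394 m/s
di = 23.31 deg = 0.4068362 rad
dV = 2*V*sin(di/2) = 2*6740.0394*sin(0.2034181)
dV = 2723.2206 m/s = 2.7232 km/s

2.7232 km/s


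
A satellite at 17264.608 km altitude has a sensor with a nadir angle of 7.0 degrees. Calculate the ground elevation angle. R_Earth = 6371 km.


r = R_E + alt = 23635.6080 km
Law of sines in the satellite / Earth-center / ground-point triangle:
  sin(nadir)/R_E = sin(90 + el)/r  =>  cos(el) = (r/R_E)*sin(nadir)
cos(el) = (23635.6080 / 6371.0000) * sin(7.0 deg) = 0.4521199
el = arccos(0.4521199) = 63.1202 deg
(Earth-central angle = 90 - nadir - el = 19.8798 deg)

63.1202 degrees


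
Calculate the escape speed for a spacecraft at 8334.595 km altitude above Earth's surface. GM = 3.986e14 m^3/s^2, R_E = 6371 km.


r = 6371.0 + 8334.595 = 14705.5950 km = 1.4705595e+07 m
v_esc = sqrt(2*mu/r) = sqrt(2*3.986e14 / 1.4705595e+07)
v_esc = 7362.7888 m/s = 7.3628 km/s

7.3628 km/s


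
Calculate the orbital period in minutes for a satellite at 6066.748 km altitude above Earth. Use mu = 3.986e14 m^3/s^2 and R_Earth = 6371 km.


r = 12437.7480 km = 1.2437748e+07 m
T = 2*pi*sqrt(r^3/mu) = 2*pi*sqrt(1.9240895e+21 / 3.986e14)
T = 13804.6008 s = 230.0767 min

230.0767 minutes


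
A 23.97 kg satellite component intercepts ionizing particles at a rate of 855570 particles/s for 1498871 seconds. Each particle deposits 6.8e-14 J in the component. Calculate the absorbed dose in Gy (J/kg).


Total energy deposited = rate * time * E_per
  = 855570 * 1498871 * 6.8e-14 = 0.08720246 J
Dose = E_total / mass = 0.08720246 / 23.97
Dose = 0.003637983 Gy

0.0036 Gy


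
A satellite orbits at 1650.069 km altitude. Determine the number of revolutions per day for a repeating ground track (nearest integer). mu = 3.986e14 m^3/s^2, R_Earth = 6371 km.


r = 8.021069e+06 m
T = 2*pi*sqrt(r^3/mu) = 7149.2354 s = 119.1539 min
revs/day = 1440 / 119.1539 = 12.0852
Rounded: 12 revolutions per day

12 revolutions per day


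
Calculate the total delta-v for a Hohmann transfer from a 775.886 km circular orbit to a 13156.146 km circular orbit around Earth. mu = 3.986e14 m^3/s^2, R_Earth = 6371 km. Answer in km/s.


r1 = 7146.8860 km = 7.146886e+06 m
r2 = 19527.1460 km = 1.9527146e+07 m
dv1 = sqrt(mu/r1)*(sqrt(2*r2/(r1+r2)) - 1) = 1568.3987 m/s
dv2 = sqrt(mu/r2)*(1 - sqrt(2*r1/(r1+r2))) = 1210.6953 m/s
total dv = |dv1| + |dv2| = 1568.3987 + 1210.6953 = 2779.0940 m/s = 2.7791 km/s

2.7791 km/s


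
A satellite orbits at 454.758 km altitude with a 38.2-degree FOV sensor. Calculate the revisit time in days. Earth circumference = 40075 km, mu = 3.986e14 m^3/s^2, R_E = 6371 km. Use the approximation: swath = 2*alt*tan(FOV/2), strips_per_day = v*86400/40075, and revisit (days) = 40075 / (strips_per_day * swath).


swath = 2*454.758*tan(0.3333579) = 314.9482 km
v = sqrt(mu/r) = 7641.7567 m/s = 7.6418 km/s
strips/day = v*86400/40075 = 7.6418*86400/40075 = 16.4753
coverage/day = strips * swath = 16.4753 * 314.9482 = 5188.8663 km
revisit = 40075 / 5188.8663 = 7.7233 days

7.7233 days


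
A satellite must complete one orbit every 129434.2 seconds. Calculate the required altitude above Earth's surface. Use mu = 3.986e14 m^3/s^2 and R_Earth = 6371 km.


T = 129434.2 s
r = (mu*T^2/(4*pi^2))^(1/3) = (3.986e14 * 129434.2^2 / (4*pi^2))^(1/3)
r = 5.5304255e+07 m = 55304.2553 km
alt = r - R_E = 55304.2553 - 6371 = 48933.2553 km

48933.2553 km


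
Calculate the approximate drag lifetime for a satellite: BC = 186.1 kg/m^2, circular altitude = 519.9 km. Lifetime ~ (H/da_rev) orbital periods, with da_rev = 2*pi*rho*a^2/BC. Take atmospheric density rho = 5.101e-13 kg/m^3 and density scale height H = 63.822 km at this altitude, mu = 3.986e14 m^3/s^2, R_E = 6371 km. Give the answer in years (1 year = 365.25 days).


a = R_E + alt = 6890.9000 km = 6.8909e+06 m
da_rev = 2*pi*rho*a^2/BC = 2*pi*5.101e-13*(6.8909e+06)^2/186.1 = 0.817787963 m per revolution
N = H/da_rev = 63822.0000 m / 0.817787963 m = 78042.2345 revolutions
P = 2*pi*sqrt(a^3/mu) = 5692.7897 s
lifetime = N*P = 78042.2345 * 5692.7897 = 4.4427803e+08 s = 5142.1068 days
years = 5142.1068 / 365.25 = 14.0783 years

14.0783 years


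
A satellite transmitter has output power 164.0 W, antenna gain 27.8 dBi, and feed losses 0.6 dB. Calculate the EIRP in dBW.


Pt = 164.0 W = 22.1484 dBW
EIRP = Pt_dBW + Gt - losses = 22.1484 + 27.8 - 0.6 = 49.3484 dBW

49.3484 dBW


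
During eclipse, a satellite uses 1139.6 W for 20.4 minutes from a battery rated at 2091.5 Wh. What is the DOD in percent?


E_used = P * t / 60 = 1139.6 * 20.4 / 60 = 387.4640 Wh
DOD = E_used / E_total * 100 = 387.4640 / 2091.5 * 100
DOD = 18.5257 %

18.5257 %


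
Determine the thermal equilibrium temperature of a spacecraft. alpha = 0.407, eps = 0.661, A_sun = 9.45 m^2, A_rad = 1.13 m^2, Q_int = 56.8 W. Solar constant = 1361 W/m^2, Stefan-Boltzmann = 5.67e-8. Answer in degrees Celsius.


Numerator = alpha*S*A_sun + Q_int = 0.407*1361*9.45 + 56.8 = 5291.4101 W
Denominator = eps*sigma*A_rad = 0.661*5.67e-8*1.13 = 4.2350931e-08 W/K^4
T^4 = 1.24942e+11 K^4
T = 594.5346 K = 321.3846 C

321.3846 degrees Celsius


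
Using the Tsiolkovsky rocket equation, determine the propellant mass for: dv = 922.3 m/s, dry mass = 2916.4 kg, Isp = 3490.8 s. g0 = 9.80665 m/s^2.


ve = Isp * g0 = 3490.8 * 9.80665 = 34233.053820 m/s
mass ratio = exp(dv/ve) = exp(922.3/34233.053820) = 1.02730801
m_prop = m_dry * (mr - 1) = 2916.4 * (1.02730801 - 1)
m_prop = 79.6411 kg

79.6411 kg


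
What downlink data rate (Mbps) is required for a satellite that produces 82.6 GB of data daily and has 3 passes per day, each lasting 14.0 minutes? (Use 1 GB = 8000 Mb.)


total contact time = 3 * 14.0 * 60 = 2520.0000 s
data = 82.6 GB = 660800.0000 Mb
rate = 660800.0000 / 2520.0000 = 262.2222 Mbps

262.2222 Mbps


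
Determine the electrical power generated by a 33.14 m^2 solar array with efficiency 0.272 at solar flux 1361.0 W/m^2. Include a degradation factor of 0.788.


P = area * eta * S * degradation
P = 33.14 * 0.272 * 1361.0 * 0.788
P = 9667.3123 W

9667.3123 W


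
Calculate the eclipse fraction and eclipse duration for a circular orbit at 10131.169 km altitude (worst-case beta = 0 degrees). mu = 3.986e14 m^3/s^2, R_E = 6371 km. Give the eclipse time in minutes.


r = 16502.1690 km
T = 351.6183 min
Eclipse fraction = arcsin(R_E/r)/pi = arcsin(6371.0000/16502.1690)/pi
= arcsin(0.3860705)/pi = 0.1261678
Eclipse duration = 0.1261678 * 351.6183 = 44.3629 min

44.3629 minutes


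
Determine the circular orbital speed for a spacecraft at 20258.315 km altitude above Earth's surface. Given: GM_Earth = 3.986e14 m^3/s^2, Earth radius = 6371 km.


r = R_E + alt = 6371.0 + 20258.315 = 26629.3150 km = 2.6629315e+07 m
v = sqrt(mu/r) = sqrt(3.986e14 / 2.6629315e+07) = 3868.9102 m/s = 3.8689 km/s

3.8689 km/s


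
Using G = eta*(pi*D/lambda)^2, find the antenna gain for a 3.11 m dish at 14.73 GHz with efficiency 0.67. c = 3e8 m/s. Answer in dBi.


lambda = c/f = 3e8 / 1.473e+10 = 0.0203666 m
G = eta*(pi*D/lambda)^2 = 0.67*(pi*3.11/0.0203666)^2
G = 154190.7463 (linear)
G = 10*log10(154190.7463) = 51.8806 dBi

51.8806 dBi


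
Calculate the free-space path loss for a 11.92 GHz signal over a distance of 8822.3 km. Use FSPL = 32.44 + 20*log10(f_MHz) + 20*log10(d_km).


f = 11.92 GHz = 11920.0000 MHz
d = 8822.3 km
FSPL = 32.44 + 20*log10(11920.0000) + 20*log10(8822.3)
FSPL = 32.44 + 81.5255 + 78.9116
FSPL = 192.8772 dB

192.8772 dB


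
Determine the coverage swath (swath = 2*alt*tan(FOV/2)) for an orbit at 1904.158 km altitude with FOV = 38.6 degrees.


FOV = 38.6 deg = 0.6736971 rad
swath = 2 * alt * tan(FOV/2) = 2 * 1904.158 * tan(0.3368485)
swath = 2 * 1904.158 * 0.350195
swath = 1333.6533 km

1333.6533 km


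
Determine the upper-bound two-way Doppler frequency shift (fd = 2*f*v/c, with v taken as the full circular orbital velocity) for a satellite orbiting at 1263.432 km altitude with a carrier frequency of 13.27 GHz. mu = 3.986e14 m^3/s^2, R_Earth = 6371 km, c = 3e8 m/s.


r = 7.634432e+06 m
v = sqrt(mu/r) = 7225.7059 m/s (worst-case radial velocity)
f = 13.27 GHz = 1.327e+10 Hz
fd = 2*f*v/c = 2*1.327e+10*7225.7059/3.0e+08
fd = 639234.1162 Hz

639234.1162 Hz


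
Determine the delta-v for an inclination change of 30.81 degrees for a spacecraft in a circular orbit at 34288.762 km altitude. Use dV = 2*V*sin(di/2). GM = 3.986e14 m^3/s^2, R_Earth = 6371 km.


r = 40659.7620 km = 4.0659762e+07 m
V = sqrt(mu/r) = 3131.0228 m/s
di = 30.81 deg = 0.5377359 rad
dV = 2*V*sin(di/2) = 2*3131.0228*sin(0.268868)
dV = 1663.4514 m/s = 1.6635 km/s

1.6635 km/s


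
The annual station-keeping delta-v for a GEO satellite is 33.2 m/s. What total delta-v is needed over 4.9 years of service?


dV = rate * years = 33.2 * 4.9
dV = 162.6800 m/s

162.6800 m/s


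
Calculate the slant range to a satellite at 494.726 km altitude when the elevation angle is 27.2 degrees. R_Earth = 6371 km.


h = 494.726 km, el = 27.2 deg
d = -R_E*sin(el) + sqrt((R_E*sin(el))^2 + 2*R_E*h + h^2)
d = -6371.0000*sin(0.4747296) + sqrt((6371.0000*0.4570979)^2 + 2*6371.0000*494.726 + 494.726^2)
d = 964.5922 km

964.5922 km


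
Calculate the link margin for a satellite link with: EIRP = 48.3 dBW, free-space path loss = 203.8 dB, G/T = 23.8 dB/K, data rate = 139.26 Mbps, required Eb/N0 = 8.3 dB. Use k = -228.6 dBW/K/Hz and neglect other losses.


C/N0 = EIRP - FSPL + G/T - k = 48.3 - 203.8 + 23.8 - (-228.6)
C/N0 = 96.9000 dB-Hz
R_b = 139.26 Mbps = 1.3926e+08 bps -> 10*log10(R_b) = 81.4383 dB-Hz
Eb/N0 = C/N0 - 10*log10(R_b) = 96.9000 - 81.4383 = 15.4617 dB
Margin = Eb/N0 - Eb/N0_req = 15.4617 - 8.3 = 7.1617 dB (link closes)

7.1617 dB


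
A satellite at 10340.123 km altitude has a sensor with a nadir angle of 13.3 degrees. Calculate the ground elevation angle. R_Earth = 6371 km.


r = R_E + alt = 16711.1230 km
Law of sines in the satellite / Earth-center / ground-point triangle:
  sin(nadir)/R_E = sin(90 + el)/r  =>  cos(el) = (r/R_E)*sin(nadir)
cos(el) = (16711.1230 / 6371.0000) * sin(13.3 deg) = 0.6034201
el = arccos(0.6034201) = 52.8848 deg
(Earth-central angle = 90 - nadir - el = 23.8152 deg)

52.8848 degrees


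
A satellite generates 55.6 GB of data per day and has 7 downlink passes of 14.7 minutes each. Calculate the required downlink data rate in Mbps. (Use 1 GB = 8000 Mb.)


total contact time = 7 * 14.7 * 60 = 6174.0000 s
data = 55.6 GB = 444800.0000 Mb
rate = 444800.0000 / 6174.0000 = 72.0441 Mbps

72.0441 Mbps


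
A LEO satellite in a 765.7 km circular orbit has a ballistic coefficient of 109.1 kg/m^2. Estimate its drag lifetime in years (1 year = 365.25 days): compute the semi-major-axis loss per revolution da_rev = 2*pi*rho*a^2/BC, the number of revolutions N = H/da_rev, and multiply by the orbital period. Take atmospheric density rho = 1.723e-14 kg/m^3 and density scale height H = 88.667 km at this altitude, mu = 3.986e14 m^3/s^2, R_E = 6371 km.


a = R_E + alt = 7136.7000 km = 7.1367e+06 m
da_rev = 2*pi*rho*a^2/BC = 2*pi*1.723e-14*(7.1367e+06)^2/109.1 = 0.0505400046 m per revolution
N = H/da_rev = 88667.0000 m / 0.0505400046 m = 1.7543924e+06 revolutions
P = 2*pi*sqrt(a^3/mu) = 6000.0847 s
lifetime = N*P = 1.7543924e+06 * 6000.0847 = 1.0526503e+10 s = 121834.5259 days
years = 121834.5259 / 365.25 = 333.5648 years

333.5648 years


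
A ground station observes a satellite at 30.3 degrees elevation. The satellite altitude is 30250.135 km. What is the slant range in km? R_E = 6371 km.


h = 30250.135 km, el = 30.3 deg
d = -R_E*sin(el) + sqrt((R_E*sin(el))^2 + 2*R_E*h + h^2)
d = -6371.0000*sin(0.5288348) + sqrt((6371.0000*0.5045276)^2 + 2*6371.0000*30250.135 + 30250.135^2)
d = 32991.3157 km

32991.3157 km


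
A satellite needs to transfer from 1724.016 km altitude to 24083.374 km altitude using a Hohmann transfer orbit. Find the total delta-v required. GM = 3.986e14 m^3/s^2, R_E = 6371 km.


r1 = 8095.0160 km = 8.095016e+06 m
r2 = 30454.3740 km = 3.0454374e+07 m
dv1 = sqrt(mu/r1)*(sqrt(2*r2/(r1+r2)) - 1) = 1803.3183 m/s
dv2 = sqrt(mu/r2)*(1 - sqrt(2*r1/(r1+r2))) = 1273.2470 m/s
total dv = |dv1| + |dv2| = 1803.3183 + 1273.2470 = 3076.5653 m/s = 3.0766 km/s

3.0766 km/s


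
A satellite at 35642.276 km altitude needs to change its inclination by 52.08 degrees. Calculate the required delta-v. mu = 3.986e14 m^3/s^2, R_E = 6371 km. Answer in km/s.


r = 42013.2760 km = 4.2013276e+07 m
V = sqrt(mu/r) = 3080.1749 m/s
di = 52.08 deg = 0.9089675 rad
dV = 2*V*sin(di/2) = 2*3080.1749*sin(0.4544837)
dV = 2704.3844 m/s = 2.7044 km/s

2.7044 km/s


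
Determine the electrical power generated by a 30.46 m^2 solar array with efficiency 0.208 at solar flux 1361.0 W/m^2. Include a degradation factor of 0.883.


P = area * eta * S * degradation
P = 30.46 * 0.208 * 1361.0 * 0.883
P = 7613.9858 W

7613.9858 W


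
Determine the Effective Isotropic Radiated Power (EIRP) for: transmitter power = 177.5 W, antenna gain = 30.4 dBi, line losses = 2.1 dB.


Pt = 177.5 W = 22.4920 dBW
EIRP = Pt_dBW + Gt - losses = 22.4920 + 30.4 - 2.1 = 50.7920 dBW

50.7920 dBW


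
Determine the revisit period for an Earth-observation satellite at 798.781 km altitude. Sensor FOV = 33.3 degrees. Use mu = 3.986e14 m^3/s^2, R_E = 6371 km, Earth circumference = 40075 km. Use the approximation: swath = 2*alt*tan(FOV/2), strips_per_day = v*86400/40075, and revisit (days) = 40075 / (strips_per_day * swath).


swath = 2*798.781*tan(0.2905973) = 477.7723 km
v = sqrt(mu/r) = 7456.1683 m/s = 7.4562 km/s
strips/day = v*86400/40075 = 7.4562*86400/40075 = 16.0752
coverage/day = strips * swath = 16.0752 * 477.7723 = 7680.2777 km
revisit = 40075 / 7680.2777 = 5.2179 days

5.2179 days


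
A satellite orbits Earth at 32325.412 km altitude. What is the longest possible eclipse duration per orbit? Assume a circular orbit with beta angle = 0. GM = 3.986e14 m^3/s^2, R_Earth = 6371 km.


r = 38696.4120 km
T = 1262.6007 min
Eclipse fraction = arcsin(R_E/r)/pi = arcsin(6371.0000/38696.4120)/pi
= arcsin(0.1646406)/pi = 0.05264642
Eclipse duration = 0.05264642 * 1262.6007 = 66.4714 min

66.4714 minutes


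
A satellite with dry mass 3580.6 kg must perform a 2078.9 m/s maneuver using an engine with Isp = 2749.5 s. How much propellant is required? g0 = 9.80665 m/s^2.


ve = Isp * g0 = 2749.5 * 9.80665 = 26963.384175 m/s
mass ratio = exp(dv/ve) = exp(2078.9/26963.384175) = 1.08015101
m_prop = m_dry * (mr - 1) = 3580.6 * (1.08015101 - 1)
m_prop = 286.9887 kg

286.9887 kg


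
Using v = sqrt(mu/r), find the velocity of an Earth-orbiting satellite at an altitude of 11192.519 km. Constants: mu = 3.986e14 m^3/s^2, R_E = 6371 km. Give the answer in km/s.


r = R_E + alt = 6371.0 + 11192.519 = 17563.5190 km = 1.7563519e+07 m
v = sqrt(mu/r) = sqrt(3.986e14 / 1.7563519e+07) = 4763.9027 m/s = 4.7639 km/s

4.7639 km/s


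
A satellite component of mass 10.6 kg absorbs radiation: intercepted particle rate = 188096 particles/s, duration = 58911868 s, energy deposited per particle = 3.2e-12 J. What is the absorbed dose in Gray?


Total energy deposited = rate * time * E_per
  = 188096 * 58911868 * 3.2e-12 = 35.4595 J
Dose = E_total / mass = 35.4595 / 10.6
Dose = 3.3452 Gy

3.3452 Gy


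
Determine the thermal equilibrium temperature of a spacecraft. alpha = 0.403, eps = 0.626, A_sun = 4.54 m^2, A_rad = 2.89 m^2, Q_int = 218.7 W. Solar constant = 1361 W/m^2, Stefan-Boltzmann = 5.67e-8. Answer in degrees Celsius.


Numerator = alpha*S*A_sun + Q_int = 0.403*1361*4.54 + 218.7 = 2708.8128 W
Denominator = eps*sigma*A_rad = 0.626*5.67e-8*2.89 = 1.0257824e-07 W/K^4
T^4 = 2.6407286e+10 K^4
T = 403.1168 K = 129.9668 C

129.9668 degrees Celsius


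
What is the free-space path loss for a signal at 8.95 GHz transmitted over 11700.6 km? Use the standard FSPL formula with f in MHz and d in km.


f = 8.95 GHz = 8950.0000 MHz
d = 11700.6 km
FSPL = 32.44 + 20*log10(8950.0000) + 20*log10(11700.6)
FSPL = 32.44 + 79.0365 + 81.3642
FSPL = 192.8406 dB

192.8406 dB


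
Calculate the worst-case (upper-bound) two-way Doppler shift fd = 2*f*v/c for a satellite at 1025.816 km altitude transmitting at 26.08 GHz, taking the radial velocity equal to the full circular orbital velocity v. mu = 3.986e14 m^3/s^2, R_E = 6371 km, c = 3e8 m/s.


r = 7.396816e+06 m
v = sqrt(mu/r) = 7340.8481 m/s (worst-case radial velocity)
f = 26.08 GHz = 2.608e+10 Hz
fd = 2*f*v/c = 2*2.608e+10*7340.8481/3.0e+08
fd = 1.2763288e+06 Hz

1.2763e+06 Hz
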